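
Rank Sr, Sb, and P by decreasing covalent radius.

Moving right in a period, electrons are added to the same shell under a stronger nuclear pull, so atoms get smaller; moving down, a new shell is opened and atoms get larger.
These span different periods and groups, so the two trends combine.
Sb > P: Sb sits below P in group 15, so the down-group effect alone puts Sb larger.
Sr > Sb: both are in period 5; the period trend gives Sr the larger value.
Approximate values (pm): P 111, Sr 185, Sb 140.
So from largest to smallest: Sr > Sb > P.

Sr, Sb, P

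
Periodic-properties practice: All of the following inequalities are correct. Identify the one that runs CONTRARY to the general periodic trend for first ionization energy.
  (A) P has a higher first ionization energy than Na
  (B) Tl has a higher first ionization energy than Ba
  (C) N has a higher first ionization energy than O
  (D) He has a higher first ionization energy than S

The general trend: first ionization energy increases across a period and decreases down a group.
(A) P (period 3, group 15) vs Na (period 3, group 1): the stated order agrees with the simple trend.
(B) Tl (period 6, group 13) vs Ba (period 6, group 2): the stated order agrees with the simple trend.
(C) N (period 2, group 15) vs O (period 2, group 16): the stated order contradicts the simple trend.
(D) He (period 1, group 18) vs S (period 3, group 16): the stated order agrees with the simple trend.
The exception is (C): pairing an electron in O's 2p⁴ costs repulsion energy, so O ionizes more easily than half-filled N (2p³).

(C)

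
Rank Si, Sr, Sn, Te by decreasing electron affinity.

Te > Si > Sn > Sr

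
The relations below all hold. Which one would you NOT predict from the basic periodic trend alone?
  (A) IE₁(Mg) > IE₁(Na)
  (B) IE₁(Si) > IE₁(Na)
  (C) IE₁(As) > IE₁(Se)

(C)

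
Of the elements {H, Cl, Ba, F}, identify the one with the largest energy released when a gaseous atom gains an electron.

Adding an electron releases more energy for atoms nearer the top right (short of the noble gases).
Here both period and group differ, so the two effects have to be weighed against each other.
H > Ba: period and group pull opposite ways; the down-group shift dominates (73 vs 14 kJ/mol).
F > H: period and group pull opposite ways; the across-period shift dominates (328 vs 73 kJ/mol).
Cl > F: this pair runs against the simple trend — see the exception note.
Note the exception: Cl has a higher electron affinity than F, contrary to the simple trend — F's small 2p subshell makes the incoming electron feel strong e⁻–e⁻ repulsion, so Cl actually releases more energy on gaining an electron.
Tabulated electron affinity (kJ/mol): H 73, F 328, Cl 349, Ba 14.
The largest energy released when a gaseous atom gains an electron among these belongs to Cl.

Cl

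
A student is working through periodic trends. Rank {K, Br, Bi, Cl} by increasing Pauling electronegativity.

K < Bi < Br < Cl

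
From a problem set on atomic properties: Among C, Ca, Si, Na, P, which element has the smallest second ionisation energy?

Ca

Consider each +1 ion: C⁺ still has 3 valence electrons; Ca⁺ still has 1 valence electron; Si⁺ still has 3 valence electrons; Na⁺ is the bare [Ne] core; P⁺ still has 4 valence electrons.
Core electrons are held far more tightly than valence electrons, so Na tops the IE_2 order.
Valence configurations: C⁺ [He]2s²2p¹, Ca⁺ [Ar]4s¹, Si⁺ [Ne]3s²3p¹, P⁺ [Ne]3s²3p².
Approximate IE_2 values (kJ/mol): C 2353, Ca 1145, Si 1577, Na 4562, P 1907.
Hence IE_2: Ca < Si < P < C < Na.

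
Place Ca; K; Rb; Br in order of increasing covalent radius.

Br, Ca, K, Rb

K is in period 4, group 1; Ca is in period 4, group 2; Br is in period 4, group 17; Rb is in period 5, group 1.
Across a period the added protons contract the valence shell; down a group each new principal shell makes the atom larger.
Neither a single period nor a single group — weigh both effects.
Ca > Br: Ca lies to the left of Br in period 4, so the across-period effect alone puts Ca larger.
K > Ca: both are in period 4; the period trend gives K the larger value.
Rb > K: Rb sits below K in group 1, so the down-group effect alone puts Rb larger.
Tabulated atomic radius (pm): K 196, Ca 171, Br 114, Rb 210.
So from smallest to largest: Br < Ca < K < Rb.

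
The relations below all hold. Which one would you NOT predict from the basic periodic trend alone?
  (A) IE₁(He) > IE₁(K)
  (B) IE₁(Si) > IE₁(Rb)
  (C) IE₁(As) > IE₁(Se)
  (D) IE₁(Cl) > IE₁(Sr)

The general trend: first ionisation energy increases across a period and decreases down a group.
(A) He (period 1, group 18) vs K (period 4, group 1): the stated order agrees with the simple trend.
(B) Si (period 3, group 14) vs Rb (period 5, group 1): the stated order agrees with the simple trend.
(C) As (period 4, group 15) vs Se (period 4, group 16): the stated order contradicts the simple trend.
(D) Cl (period 3, group 17) vs Sr (period 5, group 2): the stated order agrees with the simple trend.
The exception is (C): Se (4p⁴) ionizes more easily than half-filled As (4p³).

(C)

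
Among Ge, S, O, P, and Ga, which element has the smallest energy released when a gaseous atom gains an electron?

Ga

O is in period 2, group 16; P is in period 3, group 15; S is in period 3, group 16; Ga is in period 4, group 13; Ge is in period 4, group 14.
Electron affinity generally becomes more exothermic across a period toward the halogens and less exothermic down a group.
These span different periods and groups, so the two trends combine.
P > Ga: relative to Ga, both the across-period and down-group shifts push P's electron affinity up.
Ge > P: this pair runs against the simple trend — see the exception note.
O > Ge: both effects reinforce here, so O is clearly the higher of the two.
S > O: this pair runs against the simple trend — see the exception note.
Note the exception: Ge has a higher electron affinity than P, contrary to the simple trend — adding an electron to P's half-filled np³ subshell costs electron-pairing energy.
Note the exception: S has a higher electron affinity than O, contrary to the simple trend — the compact 2p subshell of O repels the added electron more than S's larger 3p does.
Approximate values (kJ/mol): O 141, P 72, S 200, Ga 29, Ge 119.
The smallest energy released when a gaseous atom gains an electron among these belongs to Ga.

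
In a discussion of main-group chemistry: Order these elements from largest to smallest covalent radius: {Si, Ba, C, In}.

Ba > In > Si > C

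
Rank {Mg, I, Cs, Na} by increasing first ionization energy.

Na is in period 3, group 1; Mg is in period 3, group 2; I is in period 5, group 17; Cs is in period 6, group 1.
Removing the outermost electron gets harder across a period and easier down a group.
Neither a single period nor a single group — weigh both effects.
Na > Cs: Na sits above Cs in group 1, so the down-group effect alone puts Na higher.
Mg > Na: both are in period 3; the period trend gives Mg the larger value.
I > Mg: period and group pull opposite ways; the across-period shift dominates (1008 vs 738 kJ/mol).
Tabulated first ionization energy (kJ/mol): Na 496, Mg 738, I 1008, Cs 376.
So from lowest to highest: Cs < Na < Mg < I.

Cs < Na < Mg < I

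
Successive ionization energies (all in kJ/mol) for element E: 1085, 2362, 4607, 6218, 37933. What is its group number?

Group 14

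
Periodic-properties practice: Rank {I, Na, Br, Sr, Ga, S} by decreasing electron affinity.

Na is in period 3, group 1; S is in period 3, group 16; Ga is in period 4, group 13; Br is in period 4, group 17; Sr is in period 5, group 2; I is in period 5, group 17.
Electron affinity generally becomes more exothermic across a period toward the halogens and less exothermic down a group.
Neither a single period nor a single group — weigh both effects.
Ga > Sr: both effects reinforce here, so Ga is clearly the higher of the two.
Na > Ga: period and group pull opposite ways; the down-group shift dominates (53 vs 29 kJ/mol).
S > Na: both are in period 3; the period trend gives S the larger value.
I > S: the two effects oppose for this pair; the across-period effect wins (295 vs 200 kJ/mol).
Br > I: they share group 17; the group trend gives Br the larger value.
For reference (kJ/mol): Na 53, S 200, Ga 29, Br 325, Sr 5, I 295.
So from highest to lowest: Br > I > S > Na > Ga > Sr.

Br > I > S > Na > Ga > Sr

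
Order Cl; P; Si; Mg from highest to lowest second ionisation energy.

Cl > P > Si > Mg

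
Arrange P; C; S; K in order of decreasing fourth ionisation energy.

C, K, P, S

The fourth ionization energy removes an electron from the +3 ion. For each element: P³⁺ still has 2 valence electrons; C³⁺ still has 1 valence electron; S³⁺ still has 3 valence electrons; K³⁺ is already 2 electrons into the core.
Usually core removal costs more than valence removal, but here the competition is close: a tightly held n=2 valence electron can cost more to remove than an n=3 core electron, so the actual values have to decide it.
Valence configurations: P³⁺ [Ne]3s², C³⁺ [He]2s¹, S³⁺ [Ne]3s²3p¹.
S³⁺ loses a lone 3p electron whereas P³⁺ must break into a filled 3s² pair, so IE_4(P) > IE_4(S) even though S has the higher nuclear charge.
Tabulated IE_4 (kJ/mol): P 4964, C 6223, S 4556, K 5877.
Putting it together, IE_4: S < P < K < C.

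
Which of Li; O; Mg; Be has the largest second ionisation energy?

After 1 electron has been removed, what remains? Li⁺ is the bare [He] core; O⁺ still has 5 valence electrons; Mg⁺ still has 1 valence electron; Be⁺ still has 1 valence electron.
Breaking into a closed-shell core is much more expensive than removing a leftover valence electron — Li has the largest IE_2 here.
Valence configurations: O⁺ [He]2s²2p³, Mg⁺ [Ne]3s¹, Be⁺ [He]2s¹.
Approximate IE_2 values (kJ/mol): Li 7298, O 3388, Mg 1451, Be 1757.
Hence IE_2: Mg < Be < O < Li.

Li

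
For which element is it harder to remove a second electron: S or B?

B

After 1 electron has been removed, what remains? S⁺ still has 5 valence electrons; B⁺ still has 2 valence electrons.
All are still removing valence electrons, so compare the +1 ions as you would atoms: IE_2 generally rises across a period (higher Z_eff) and falls down a group (larger shell), subject to the usual subshell exceptions.
Valence configurations: S⁺ [Ne]3s²3p³, B⁺ [He]2s².
The numbers (kJ/mol): S 2252, B 2427.
So the second ionization energies run S < B.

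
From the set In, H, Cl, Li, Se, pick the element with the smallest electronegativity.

Li

H is in period 1, group 1; Li is in period 2, group 1; Cl is in period 3, group 17; Se is in period 4, group 16; In is in period 5, group 13.
EN rises left→right (higher Z_eff, smaller atoms) and falls top→bottom (larger, more shielded atoms).
These span different periods and groups, so the two trends combine.
In > Li: period and group pull opposite ways; the across-period shift dominates (1.78 vs 0.98).
H > In: the two effects oppose for this pair; the down-group effect wins (2.20 vs 1.78).
Se > H: period and group pull opposite ways; the across-period shift dominates (2.55 vs 2.20).
Cl > Se: both effects reinforce here, so Cl is clearly the higher of the two.
For reference (Pauling): H 2.20, Li 0.98, Cl 3.16, Se 2.55, In 1.78.
The smallest electronegativity among these belongs to Li.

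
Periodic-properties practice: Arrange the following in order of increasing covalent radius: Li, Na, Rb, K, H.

H < Li < Na < K < Rb

H is in period 1, group 1; Li is in period 2, group 1; Na is in period 3, group 1; K is in period 4, group 1; Rb is in period 5, group 1.
Across a period the added protons contract the valence shell; down a group each new principal shell makes the atom larger.
All are in group 1, so atomic radius increases down the group.
So from smallest to largest: H < Li < Na < K < Rb.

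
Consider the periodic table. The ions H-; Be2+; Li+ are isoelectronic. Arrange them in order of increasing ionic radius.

Be2+ < Li+ < H-

All of these have 2 electrons, so size is governed by nuclear charge alone: the more protons, the stronger the pull on the same electron cloud, and the smaller the ion.
Nuclear charges: Be2+ (Z=4), Li+ (Z=3), H- (Z=1).
Smallest to largest: Be2+ < Li+ < H-.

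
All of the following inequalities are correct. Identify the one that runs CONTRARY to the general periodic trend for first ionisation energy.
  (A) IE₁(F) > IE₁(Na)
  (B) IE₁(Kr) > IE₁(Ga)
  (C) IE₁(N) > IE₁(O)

The general trend: first ionisation energy increases across a period and decreases down a group.
(A) F (period 2, group 17) vs Na (period 3, group 1): the stated order agrees with the simple trend.
(B) Kr (period 4, group 18) vs Ga (period 4, group 13): the stated order agrees with the simple trend.
(C) N (period 2, group 15) vs O (period 2, group 16): the stated order contradicts the simple trend.
The exception is (C): pairing an electron in O's 2p⁴ costs repulsion energy, so O ionizes more easily than half-filled N (2p³).

(C)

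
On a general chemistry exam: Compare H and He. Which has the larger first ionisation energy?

He

Across a period the outer electron is held more tightly (higher IE₁); down a group it sits in a higher shell, more shielded, and comes off more easily.
All lie in period 1, so first ionization energy increases left to right.
So He has the larger first ionisation energy (He > H).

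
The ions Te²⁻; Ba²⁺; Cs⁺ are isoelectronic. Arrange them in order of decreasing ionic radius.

All of these have 54 electrons, so size is governed by nuclear charge alone: the more protons, the stronger the pull on the same electron cloud, and the smaller the ion.
Nuclear charges: Ba²⁺ (Z=56), Cs⁺ (Z=55), Te²⁻ (Z=52).
Largest to smallest: Te²⁻ > Cs⁺ > Ba²⁺.

Te²⁻, Cs⁺, Ba²⁺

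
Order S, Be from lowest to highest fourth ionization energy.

IE_4 is the cost of taking one more electron from the +3 cation: S³⁺ still has 3 valence electrons; Be³⁺ is already 1 electron into the core.
Core electrons are held far more tightly than valence electrons, so Be tops the IE_4 order.
The numbers (kJ/mol): S 4556, Be 21007.
Overall IE_4 order: S < Be.

S, Be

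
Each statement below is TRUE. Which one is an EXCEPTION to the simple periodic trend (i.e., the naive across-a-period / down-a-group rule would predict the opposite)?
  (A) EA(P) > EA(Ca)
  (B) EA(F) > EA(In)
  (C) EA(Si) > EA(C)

The general trend: electron affinity increases across a period and decreases down a group.
(A) P (period 3, group 15) vs Ca (period 4, group 2): the stated order agrees with the simple trend.
(B) F (period 2, group 17) vs In (period 5, group 13): the stated order agrees with the simple trend.
(C) Si (period 3, group 14) vs C (period 2, group 14): the stated order contradicts the simple trend.
The exception is (C): Si's larger, more diffuse 3p orbitals accept an added electron slightly more readily than C's compact 2p.

(C)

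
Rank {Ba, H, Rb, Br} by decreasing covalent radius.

Rb, Ba, Br, H

H is in period 1, group 1; Br is in period 4, group 17; Rb is in period 5, group 1; Ba is in period 6, group 2.
Radius decreases left→right (rising Z_eff, same n) and increases top→bottom (higher n).
Neither a single period nor a single group — weigh both effects.
Br > H: period and group pull opposite ways; the down-group shift dominates (114 vs 32 pm).
Ba > Br: both effects reinforce here, so Ba is clearly the larger of the two.
Rb > Ba: the two effects oppose for this pair; the across-period effect wins (210 vs 196 pm).
Tabulated atomic radius (pm): H 32, Br 114, Rb 210, Ba 196.
So from largest to smallest: Rb > Ba > Br > H.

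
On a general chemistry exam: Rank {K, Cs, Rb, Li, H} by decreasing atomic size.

Cs > Rb > K > Li > H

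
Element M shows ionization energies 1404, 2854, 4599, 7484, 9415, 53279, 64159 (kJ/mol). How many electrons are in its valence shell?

5

Look for the largest jump between consecutive ionization energies: IE6/IE5 ≈ 5.7, far larger than any earlier ratio.
That jump marks the point where a core electron is being removed. So the atom has 5 valence electrons.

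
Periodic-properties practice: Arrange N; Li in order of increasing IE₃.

The third ionization energy removes an electron from the +2 ion. For each element: N²⁺ still has 3 valence electrons; Li²⁺ is already 1 electron into the core.
Pulling an electron out of a noble-gas core costs far more than removing a remaining valence electron, so Li sits at the high end of IE_3.
The numbers (kJ/mol): N 4578, Li 11815.
So the third ionization energies run N < Li.

N < Li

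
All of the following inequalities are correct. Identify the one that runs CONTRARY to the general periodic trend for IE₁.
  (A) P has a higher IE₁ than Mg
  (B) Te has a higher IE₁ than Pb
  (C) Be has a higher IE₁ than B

(C)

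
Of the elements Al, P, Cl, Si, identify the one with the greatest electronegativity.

Cl

Al is in period 3, group 13; Si is in period 3, group 14; P is in period 3, group 15; Cl is in period 3, group 17.
Smaller atoms with higher effective nuclear charge are more electronegative.
All lie in period 3, so electronegativity increases left to right.
The greatest electronegativity among these belongs to Cl.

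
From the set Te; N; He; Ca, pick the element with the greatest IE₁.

He

He is in period 1, group 18; N is in period 2, group 15; Ca is in period 4, group 2; Te is in period 5, group 16.
First ionization energy rises across a period (greater Z_eff holds electrons more tightly) and falls down a group (valence electrons are farther from the nucleus).
Here both period and group differ, so the two effects have to be weighed against each other.
Te > Ca: period and group pull opposite ways; the across-period shift dominates (869 vs 590 kJ/mol).
N > Te: period and group pull opposite ways; the down-group shift dominates (1402 vs 869 kJ/mol).
He > N: both effects reinforce here, so He is clearly the higher of the two.
Approximate values (kJ/mol): He 2372, N 1402, Ca 590, Te 869.
The greatest IE₁ among these belongs to He.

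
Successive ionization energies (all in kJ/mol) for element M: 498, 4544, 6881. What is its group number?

Look for the largest jump between consecutive ionization energies: IE2/IE1 ≈ 9.1, far larger than any earlier ratio.
That jump marks the point where a core electron is being removed. So the atom has 1 valence electron.
A main-group element with 1 valence electron is in group 1.

Group 1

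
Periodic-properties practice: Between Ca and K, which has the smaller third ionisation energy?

K

Consider each +2 ion: Ca²⁺ is the bare [Ar] core; K²⁺ is already 1 electron into the core.
All of these are removing an electron from a noble-gas core or deeper; the smaller core (lower principal quantum number) is held far more tightly, and within a period the higher nuclear charge binds the same core more tightly.
The numbers (kJ/mol): Ca 4912, K 4420.
Putting it together, IE_3: K < Ca.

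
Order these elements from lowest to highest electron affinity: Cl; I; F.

I < F < Cl

F is in period 2, group 17; Cl is in period 3, group 17; I is in period 5, group 17.
EA tends to increase across a period and decrease down a group, though the pattern is less regular than for IE or radius.
All are in group 17; the group trend (electron affinity increases up the group) applies, with the exception below.
Note the exception: Cl has a higher electron affinity than F, contrary to the simple trend — F's small 2p subshell makes the incoming electron feel strong e⁻–e⁻ repulsion, so Cl actually releases more energy on gaining an electron.
Approximate values (kJ/mol): F 328, Cl 349, I 295.
So from lowest to highest: I < F < Cl.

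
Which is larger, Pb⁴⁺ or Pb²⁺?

Pb²⁺

Both ions have Z = 82 protons, but Pb⁴⁺ has lost more electrons, so its remaining electrons feel a larger effective nuclear charge per electron and are pulled in more tightly.
Higher positive charge → smaller ion, so Pb²⁺ > Pb⁴⁺.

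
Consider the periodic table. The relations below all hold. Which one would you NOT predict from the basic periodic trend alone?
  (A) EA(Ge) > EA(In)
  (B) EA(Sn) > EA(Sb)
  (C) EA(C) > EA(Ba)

The general trend: electron affinity increases across a period and decreases down a group.
(A) Ge (period 4, group 14) vs In (period 5, group 13): the stated order agrees with the simple trend.
(B) Sn (period 5, group 14) vs Sb (period 5, group 15): the stated order contradicts the simple trend.
(C) C (period 2, group 14) vs Ba (period 6, group 2): the stated order agrees with the simple trend.
The exception is (B): adding an electron to Sb's half-filled 5p³ is unfavourable, so Sn has the more exothermic EA.

(B)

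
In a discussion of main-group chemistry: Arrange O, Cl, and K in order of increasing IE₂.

Cl < K < O

IE_2 is the cost of taking one more electron from the +1 cation: O⁺ still has 5 valence electrons; Cl⁺ still has 6 valence electrons; K⁺ is the bare [Ar] core.
Usually core removal costs more than valence removal, but here the competition is close: a tightly held n=2 valence electron can cost more to remove than an n=3 core electron, so the actual values have to decide it.
Valence configurations: O⁺ [He]2s²2p³, Cl⁺ [Ne]3s²3p⁴.
The numbers (kJ/mol): O 3388, Cl 2298, K 3052.
So the second ionization energies run Cl < K < O.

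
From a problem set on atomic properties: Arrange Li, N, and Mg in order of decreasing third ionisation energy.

The third ionization energy removes an electron from the +2 ion. For each element: Li²⁺ is already 1 electron into the core; N²⁺ still has 3 valence electrons; Mg²⁺ is the bare [Ne] core.
Pulling an electron out of a noble-gas core costs far more than removing a remaining valence electron, so Mg and Li sit at the high end of IE_3.
The numbers (kJ/mol): Li 11815, N 4578, Mg 7733.
Hence IE_3: N < Mg < Li.

Li > Mg > N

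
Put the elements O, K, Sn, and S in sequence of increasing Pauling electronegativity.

Atoms toward the upper right of the periodic table pull bonding electrons most strongly.
Neither a single period nor a single group — weigh both effects.
Sn > K: the two effects oppose for this pair; the across-period effect wins (1.96 vs 0.82).
S > Sn: both effects reinforce here, so S is clearly the higher of the two.
O > S: O sits above S in group 16, so the down-group effect alone puts O higher.
Approximate values (Pauling): O 3.44, S 2.58, K 0.82, Sn 1.96.
So from lowest to highest: K < Sn < S < O.

K < Sn < S < O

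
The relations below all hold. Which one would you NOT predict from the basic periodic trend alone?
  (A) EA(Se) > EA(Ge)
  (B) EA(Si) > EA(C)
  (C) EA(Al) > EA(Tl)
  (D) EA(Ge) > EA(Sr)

The general trend: electron affinity increases across a period and decreases down a group.
(A) Se (period 4, group 16) vs Ge (period 4, group 14): the stated order agrees with the simple trend.
(B) Si (period 3, group 14) vs C (period 2, group 14): the stated order contradicts the simple trend.
(C) Al (period 3, group 13) vs Tl (period 6, group 13): the stated order agrees with the simple trend.
(D) Ge (period 4, group 14) vs Sr (period 5, group 2): the stated order agrees with the simple trend.
The exception is (B): Si's larger, more diffuse 3p orbitals accept an added electron slightly more readily than C's compact 2p.

(B)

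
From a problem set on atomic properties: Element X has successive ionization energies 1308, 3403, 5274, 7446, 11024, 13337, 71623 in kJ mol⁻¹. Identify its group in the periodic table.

Group 16

Look for the largest jump between consecutive ionization energies: IE7/IE6 ≈ 5.4, far larger than any earlier ratio.
That jump marks the point where a core electron is being removed. So the atom has 6 valence electrons.
A main-group element with 6 valence electrons is in group 16.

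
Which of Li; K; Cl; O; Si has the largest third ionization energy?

Li

After 2 electrons have been removed, what remains? Li²⁺ is already 1 electron into the core; K²⁺ is already 1 electron into the core; Cl²⁺ still has 5 valence electrons; O²⁺ still has 4 valence electrons; Si²⁺ still has 2 valence electrons.
Usually core removal costs more than valence removal, but here the competition is close: a tightly held n=2 valence electron can cost more to remove than an n=3 core electron, so the actual values have to decide it.
Valence configurations: Cl²⁺ [Ne]3s²3p³, O²⁺ [He]2s²2p², Si²⁺ [Ne]3s².
Tabulated IE_3 (kJ/mol): Li 11815, K 4420, Cl 3822, O 5300, Si 3232.
Putting it together, IE_3: Si < Cl < K < O < Li.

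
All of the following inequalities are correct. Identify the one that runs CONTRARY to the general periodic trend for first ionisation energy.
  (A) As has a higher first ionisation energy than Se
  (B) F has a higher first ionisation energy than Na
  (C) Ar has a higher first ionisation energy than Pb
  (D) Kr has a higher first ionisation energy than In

(A)

The general trend: first ionisation energy increases across a period and decreases down a group.
(A) As (period 4, group 15) vs Se (period 4, group 16): the stated order contradicts the simple trend.
(B) F (period 2, group 17) vs Na (period 3, group 1): the stated order agrees with the simple trend.
(C) Ar (period 3, group 18) vs Pb (period 6, group 14): the stated order agrees with the simple trend.
(D) Kr (period 4, group 18) vs In (period 5, group 13): the stated order agrees with the simple trend.
The exception is (A): Se (4p⁴) ionizes more easily than half-filled As (4p³).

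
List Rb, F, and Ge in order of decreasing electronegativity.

F is in period 2, group 17; Ge is in period 4, group 14; Rb is in period 5, group 1.
Smaller atoms with higher effective nuclear charge are more electronegative.
These span different periods and groups, so the two trends combine.
Ge > Rb: relative to Rb, both the across-period and down-group shifts push Ge's electronegativity up.
F > Ge: relative to Ge, both the across-period and down-group shifts push F's electronegativity up.
For reference (Pauling): F 3.98, Ge 2.01, Rb 0.82.
So from highest to lowest: F > Ge > Rb.

F, Ge, Rb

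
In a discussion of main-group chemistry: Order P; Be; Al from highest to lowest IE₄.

Be > Al > P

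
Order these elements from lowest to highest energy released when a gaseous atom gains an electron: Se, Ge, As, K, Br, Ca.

K is in period 4, group 1; Ca is in period 4, group 2; Ge is in period 4, group 14; As is in period 4, group 15; Se is in period 4, group 16; Br is in period 4, group 17.
Atoms with high Z_eff and room in the valence shell (especially the halogens) have the most exothermic electron affinities.
All lie in period 4; the across-period trend (electron affinity increases left to right) applies, with the exception below.
Note the exception: K has a higher electron affinity than Ca, contrary to the simple trend — adding an electron to Ca (ns²) has to open a new, higher-energy np subshell, which is unfavourable.
Note the exception: Ge has a higher electron affinity than As, contrary to the simple trend — adding an electron to As's half-filled 4p³ is unfavourable, so Ge (4p²) has the more exothermic EA.
Approximate values (kJ/mol): K 48, Ca 2, Ge 119, As 78, Se 195, Br 325.
So from lowest to highest: Ca < K < As < Ge < Se < Br.

Ca < K < As < Ge < Se < Br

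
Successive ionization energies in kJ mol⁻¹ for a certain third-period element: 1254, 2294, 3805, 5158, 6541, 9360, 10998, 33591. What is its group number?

Group 17

Look for the largest jump between consecutive ionization energies: IE8/IE7 ≈ 3.1, far larger than any earlier ratio.
That jump marks the point where a core electron is being removed. So the atom has 7 valence electrons.
A main-group element with 7 valence electrons is in group 17.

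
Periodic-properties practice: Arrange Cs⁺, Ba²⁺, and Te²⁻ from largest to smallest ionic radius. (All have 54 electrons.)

Te²⁻ > Cs⁺ > Ba²⁺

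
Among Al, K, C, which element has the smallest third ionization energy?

Al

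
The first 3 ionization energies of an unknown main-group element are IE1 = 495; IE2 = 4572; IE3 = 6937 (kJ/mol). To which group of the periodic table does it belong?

Group 1

Look for the largest jump between consecutive ionization energies: IE2/IE1 ≈ 9.2, far larger than any earlier ratio.
That jump marks the point where a core electron is being removed. So the atom has 1 valence electron.
A main-group element with 1 valence electron is in group 1.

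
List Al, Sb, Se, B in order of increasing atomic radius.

Across a period the added protons contract the valence shell; down a group each new principal shell makes the atom larger.
Neither a single period nor a single group — weigh both effects.
Se > B: period and group pull opposite ways; the down-group shift dominates (116 vs 85 pm).
Al > Se: the two effects oppose for this pair; the across-period effect wins (126 vs 116 pm).
Sb > Al: the two effects oppose for this pair; the down-group effect wins (140 vs 126 pm).
Tabulated atomic radius (pm): B 85, Al 126, Se 116, Sb 140.
So from smallest to largest: B < Se < Al < Sb.

B < Se < Al < Sb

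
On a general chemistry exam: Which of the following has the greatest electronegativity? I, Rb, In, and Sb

I

Rb is in period 5, group 1; In is in period 5, group 13; Sb is in period 5, group 15; I is in period 5, group 17.
Smaller atoms with higher effective nuclear charge are more electronegative.
All lie in period 5, so electronegativity increases left to right.
The greatest electronegativity among these belongs to I.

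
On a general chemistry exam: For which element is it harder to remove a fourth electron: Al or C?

The fourth ionization energy removes an electron from the +3 ion. For each element: Al³⁺ is the bare [Ne] core; C³⁺ still has 1 valence electron.
Breaking into a closed-shell core is much more expensive than removing a leftover valence electron — Al has the largest IE_4 here.
The numbers (kJ/mol): Al 11577, C 6223.
Putting it together, IE_4: C < Al.

Al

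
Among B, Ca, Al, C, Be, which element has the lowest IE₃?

Al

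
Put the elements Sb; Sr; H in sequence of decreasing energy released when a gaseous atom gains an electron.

Sb > H > Sr

H is in period 1, group 1; Sr is in period 5, group 2; Sb is in period 5, group 15.
Adding an electron releases more energy for atoms nearer the top right (short of the noble gases).
Neither a single period nor a single group — weigh both effects.
H > Sr: period and group pull opposite ways; the down-group shift dominates (73 vs 5 kJ/mol).
Sb > H: the two effects oppose for this pair; the across-period effect wins (103 vs 73 kJ/mol).
Tabulated electron affinity (kJ/mol): H 73, Sr 5, Sb 103.
So from highest to lowest: Sb > H > Sr.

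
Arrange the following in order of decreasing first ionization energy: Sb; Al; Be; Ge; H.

H is in period 1, group 1; Be is in period 2, group 2; Al is in period 3, group 13; Ge is in period 4, group 14; Sb is in period 5, group 15.
Removing the outermost electron gets harder across a period and easier down a group.
These sit on a diagonal, where the across-period and down-group effects partly cancel.
Ge > Al: the two effects oppose for this pair; the across-period effect wins (762 vs 578 kJ/mol).
Sb > Ge: the two effects oppose for this pair; the across-period effect wins (831 vs 762 kJ/mol).
Be > Sb: the two effects oppose for this pair; the down-group effect wins (900 vs 831 kJ/mol).
H > Be: period and group pull opposite ways; the down-group shift dominates (1312 vs 900 kJ/mol).
Tabulated first ionization energy (kJ/mol): H 1312, Be 900, Al 578, Ge 762, Sb 831.
So from highest to lowest: H > Be > Sb > Ge > Al.

H, Be, Sb, Ge, Al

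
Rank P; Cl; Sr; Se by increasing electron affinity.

Atoms with high Z_eff and room in the valence shell (especially the halogens) have the most exothermic electron affinities.
Here both period and group differ, so the two effects have to be weighed against each other.
P > Sr: relative to Sr, both the across-period and down-group shifts push P's electron affinity up.
Se > P: period and group pull opposite ways; the across-period shift dominates (195 vs 72 kJ/mol).
Cl > Se: relative to Se, both the across-period and down-group shifts push Cl's electron affinity up.
Tabulated electron affinity (kJ/mol): P 72, Cl 349, Se 195, Sr 5.
So from lowest to highest: Sr < P < Se < Cl.

Sr < P < Se < Cl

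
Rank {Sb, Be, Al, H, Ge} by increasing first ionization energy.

Al, Ge, Sb, Be, H

IE₁ increases left→right with effective nuclear charge and decreases top→bottom as the valence shell moves farther out.
A diagonal step moves right (one effect) and down (the opposite effect) at once.
Ge > Al: the two effects oppose for this pair; the across-period effect wins (762 vs 578 kJ/mol).
Sb > Ge: the two effects oppose for this pair; the across-period effect wins (831 vs 762 kJ/mol).
Be > Sb: period and group pull opposite ways; the down-group shift dominates (900 vs 831 kJ/mol).
H > Be: the two effects oppose for this pair; the down-group effect wins (1312 vs 900 kJ/mol).
Approximate values (kJ/mol): H 1312, Be 900, Al 578, Ge 762, Sb 831.
So from lowest to highest: Al < Ge < Sb < Be < H.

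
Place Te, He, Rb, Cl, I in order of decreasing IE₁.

He > Cl > I > Te > Rb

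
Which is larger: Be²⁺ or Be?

Be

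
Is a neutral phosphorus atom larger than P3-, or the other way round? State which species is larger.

P3-

Forming P3- adds 3 electrons to P. More electron–electron repulsion in the same shell, with unchanged nuclear charge, lets the cloud expand.
An anion is larger than its parent atom: P3- > P.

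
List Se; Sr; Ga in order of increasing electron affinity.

Sr < Ga < Se

Ga is in period 4, group 13; Se is in period 4, group 16; Sr is in period 5, group 2.
EA tends to increase across a period and decrease down a group, though the pattern is less regular than for IE or radius.
Here both period and group differ, so the two effects have to be weighed against each other.
Ga > Sr: relative to Sr, both the across-period and down-group shifts push Ga's electron affinity up.
Se > Ga: Se lies to the right of Ga in period 4, so the across-period effect alone puts Se higher.
Tabulated electron affinity (kJ/mol): Ga 29, Se 195, Sr 5.
So from lowest to highest: Sr < Ga < Se.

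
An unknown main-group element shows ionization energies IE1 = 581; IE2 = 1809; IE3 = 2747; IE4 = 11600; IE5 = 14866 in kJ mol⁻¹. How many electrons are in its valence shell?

3

Look for the largest jump between consecutive ionization energies: IE4/IE3 ≈ 4.2, far larger than any earlier ratio.
That jump marks the point where a core electron is being removed. So the atom has 3 valence electrons.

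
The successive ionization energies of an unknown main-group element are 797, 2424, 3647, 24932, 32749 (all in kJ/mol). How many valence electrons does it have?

3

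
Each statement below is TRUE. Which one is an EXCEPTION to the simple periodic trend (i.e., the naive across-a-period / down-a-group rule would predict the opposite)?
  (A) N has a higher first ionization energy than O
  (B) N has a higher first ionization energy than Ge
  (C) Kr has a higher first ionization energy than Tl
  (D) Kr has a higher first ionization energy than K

The general trend: first ionization energy increases across a period and decreases down a group.
(A) N (period 2, group 15) vs O (period 2, group 16): the stated order contradicts the simple trend.
(B) N (period 2, group 15) vs Ge (period 4, group 14): the stated order agrees with the simple trend.
(C) Kr (period 4, group 18) vs Tl (period 6, group 13): the stated order agrees with the simple trend.
(D) Kr (period 4, group 18) vs K (period 4, group 1): the stated order agrees with the simple trend.
The exception is (A): pairing an electron in O's 2p⁴ costs repulsion energy, so O ionizes more easily than half-filled N (2p³).

(A)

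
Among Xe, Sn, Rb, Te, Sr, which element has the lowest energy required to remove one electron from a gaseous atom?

First ionization energy rises across a period (greater Z_eff holds electrons more tightly) and falls down a group (valence electrons are farther from the nucleus).
All lie in period 5, so first ionization energy increases left to right.
The lowest energy required to remove one electron from a gaseous atom among these belongs to Rb.

Rb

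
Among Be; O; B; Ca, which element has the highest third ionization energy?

Be

The third ionization energy removes an electron from the +2 ion. For each element: Be²⁺ is the bare [He] core; O²⁺ still has 4 valence electrons; B²⁺ still has 1 valence electron; Ca²⁺ is the bare [Ar] core.
Usually core removal costs more than valence removal, but here the competition is close: a tightly held n=2 valence electron can cost more to remove than an n=3 core electron, so the actual values have to decide it.
Valence configurations: O²⁺ [He]2s²2p², B²⁺ [He]2s¹.
Tabulated IE_3 (kJ/mol): Be 14849, O 5300, B 3660, Ca 4912.
Hence IE_3: B < Ca < O < Be.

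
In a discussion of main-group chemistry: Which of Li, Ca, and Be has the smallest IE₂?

IE_2 is the cost of taking one more electron from the +1 cation: Li⁺ is the bare [He] core; Ca⁺ still has 1 valence electron; Be⁺ still has 1 valence electron.
Breaking into a closed-shell core is much more expensive than removing a leftover valence electron — Li has the largest IE_2 here.
Valence configurations: Ca⁺ [Ar]4s¹, Be⁺ [He]2s¹.
Approximate IE_2 values (kJ/mol): Li 7298, Ca 1145, Be 1757.
Overall IE_2 order: Ca < Be < Li.

Ca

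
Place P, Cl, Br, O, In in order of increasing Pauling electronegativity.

In < P < Br < Cl < O

O is in period 2, group 16; P is in period 3, group 15; Cl is in period 3, group 17; Br is in period 4, group 17; In is in period 5, group 13.
Smaller atoms with higher effective nuclear charge are more electronegative.
Neither a single period nor a single group — weigh both effects.
P > In: both effects reinforce here, so P is clearly the higher of the two.
Br > P: period and group pull opposite ways; the across-period shift dominates (2.96 vs 2.19).
Cl > Br: Cl sits above Br in group 17, so the down-group effect alone puts Cl higher.
O > Cl: period and group pull opposite ways; the down-group shift dominates (3.44 vs 3.16).
Approximate values (Pauling): O 3.44, P 2.19, Cl 3.16, Br 2.96, In 1.78.
So from lowest to highest: In < P < Br < Cl < O.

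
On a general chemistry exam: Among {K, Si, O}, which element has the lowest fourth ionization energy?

Si

After 3 electrons have been removed, what remains? K³⁺ is already 2 electrons into the core; Si³⁺ still has 1 valence electron; O³⁺ still has 3 valence electrons.
Usually core removal costs more than valence removal, but here the competition is close: a tightly held n=2 valence electron can cost more to remove than an n=3 core electron, so the actual values have to decide it.
Valence configurations: Si³⁺ [Ne]3s¹, O³⁺ [He]2s²2p¹.
The numbers (kJ/mol): K 5877, Si 4356, O 7469.
Overall IE_4 order: Si < K < O.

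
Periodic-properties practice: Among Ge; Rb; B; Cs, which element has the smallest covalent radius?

B

Across a period the added protons contract the valence shell; down a group each new principal shell makes the atom larger.
These span different periods and groups, so the two trends combine.
Ge > B: the two effects oppose for this pair; the down-group effect wins (121 vs 85 pm).
Rb > Ge: both effects reinforce here, so Rb is clearly the larger of the two.
Cs > Rb: Cs sits below Rb in group 1, so the down-group effect alone puts Cs larger.
Tabulated atomic radius (pm): B 85, Ge 121, Rb 210, Cs 232.
The smallest covalent radius among these belongs to B.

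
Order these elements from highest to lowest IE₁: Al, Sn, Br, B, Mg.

IE₁ increases left→right with effective nuclear charge and decreases top→bottom as the valence shell moves farther out.
Neither a single period nor a single group — weigh both effects.
Sn > Al: period and group pull opposite ways; the across-period shift dominates (709 vs 578 kJ/mol).
Mg > Sn: period and group pull opposite ways; the down-group shift dominates (738 vs 709 kJ/mol).
B > Mg: relative to Mg, both the across-period and down-group shifts push B's first ionization energy up.
Br > B: period and group pull opposite ways; the across-period shift dominates (1140 vs 801 kJ/mol).
Note the exception: Mg has a higher first ionization energy than Al, contrary to the simple trend — Al's single 3p electron is easier to remove than one from Mg's filled 3s².
Approximate values (kJ/mol): B 801, Mg 738, Al 578, Br 1140, Sn 709.
So from highest to lowest: Br > B > Mg > Sn > Al.

Br, B, Mg, Sn, Al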